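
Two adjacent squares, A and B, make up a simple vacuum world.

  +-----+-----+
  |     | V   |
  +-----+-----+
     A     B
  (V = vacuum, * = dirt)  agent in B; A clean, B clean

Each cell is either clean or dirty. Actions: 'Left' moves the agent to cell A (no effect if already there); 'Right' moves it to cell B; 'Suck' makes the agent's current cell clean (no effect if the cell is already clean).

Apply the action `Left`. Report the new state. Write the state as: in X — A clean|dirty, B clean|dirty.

in A — A clean, B clean

start: in B — A clean, B clean
[1] after Left: in A — A clean, B clean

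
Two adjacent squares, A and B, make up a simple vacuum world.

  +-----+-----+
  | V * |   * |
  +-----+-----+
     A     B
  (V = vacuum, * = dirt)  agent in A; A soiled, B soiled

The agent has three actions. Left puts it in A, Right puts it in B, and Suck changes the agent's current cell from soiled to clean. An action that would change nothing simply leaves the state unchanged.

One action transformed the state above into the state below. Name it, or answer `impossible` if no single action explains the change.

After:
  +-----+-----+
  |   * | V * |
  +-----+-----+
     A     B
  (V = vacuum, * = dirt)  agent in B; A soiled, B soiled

try  Left: (A; A:soiled, B:soiled)
try Right: (B; A:soiled, B:soiled)  ← match
try  Suck: (A; A:clean, B:soiled)

Right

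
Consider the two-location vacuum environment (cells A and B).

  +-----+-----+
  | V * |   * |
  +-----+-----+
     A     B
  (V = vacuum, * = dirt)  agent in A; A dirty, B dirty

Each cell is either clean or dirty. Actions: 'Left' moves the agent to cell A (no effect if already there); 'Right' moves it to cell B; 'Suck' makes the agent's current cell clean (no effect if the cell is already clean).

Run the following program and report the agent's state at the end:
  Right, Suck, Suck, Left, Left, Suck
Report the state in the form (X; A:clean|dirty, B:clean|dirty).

(A; A:clean, B:clean)

1. Right → (B; A:dirty, B:dirty)
2. Suck → (B; A:dirty, B:clean)
3. Suck → (B; A:dirty, B:clean)
4. Left → (A; A:dirty, B:clean)
5. Left → (A; A:dirty, B:clean)
6. Suck → (A; A:clean, B:clean)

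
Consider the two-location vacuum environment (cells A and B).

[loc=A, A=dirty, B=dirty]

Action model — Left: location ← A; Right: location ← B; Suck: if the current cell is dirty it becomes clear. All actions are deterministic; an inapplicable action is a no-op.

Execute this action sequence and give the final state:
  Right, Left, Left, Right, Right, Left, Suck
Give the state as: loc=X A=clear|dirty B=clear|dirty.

loc=A A=clear B=dirty

1) do Right; now loc=B A=dirty B=dirty
2) do Left; now loc=A A=dirty B=dirty
3) do Left; now loc=A A=dirty B=dirty
4) do Right; now loc=B A=dirty B=dirty
5) do Right; now loc=B A=dirty B=dirty
6) do Left; now loc=A A=dirty B=dirty
7) do Suck; now loc=A A=clear B=dirty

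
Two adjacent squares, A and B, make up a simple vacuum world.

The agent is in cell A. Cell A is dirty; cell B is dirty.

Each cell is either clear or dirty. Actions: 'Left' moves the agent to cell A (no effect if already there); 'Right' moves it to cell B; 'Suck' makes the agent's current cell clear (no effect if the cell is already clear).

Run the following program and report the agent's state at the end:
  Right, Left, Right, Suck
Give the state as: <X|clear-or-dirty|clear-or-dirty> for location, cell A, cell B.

<B|dirty|clear>

Right (#1): <B|dirty|dirty>
Left (#2): <A|dirty|dirty>
Right (#3): <B|dirty|dirty>
Suck (#4): <B|dirty|clear>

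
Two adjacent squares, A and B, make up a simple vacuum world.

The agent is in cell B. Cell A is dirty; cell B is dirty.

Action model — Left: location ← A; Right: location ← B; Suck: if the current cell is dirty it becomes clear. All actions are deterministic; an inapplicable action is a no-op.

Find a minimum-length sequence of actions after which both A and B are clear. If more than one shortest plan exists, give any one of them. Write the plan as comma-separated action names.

Suck, Left, Suck

Suck (#1): in B — A dirty, B clear
Left (#2): in A — A dirty, B clear
Suck (#3): in A — A clear, B clear
min 3: Suck B + move + Suck A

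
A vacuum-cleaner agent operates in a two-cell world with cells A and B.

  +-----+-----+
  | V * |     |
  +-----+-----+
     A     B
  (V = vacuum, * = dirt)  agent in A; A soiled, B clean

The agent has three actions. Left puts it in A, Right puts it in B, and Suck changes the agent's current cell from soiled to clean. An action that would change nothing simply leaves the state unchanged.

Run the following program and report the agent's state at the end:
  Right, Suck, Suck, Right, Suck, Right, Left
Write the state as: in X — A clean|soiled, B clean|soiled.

1) do Right; now in B — A soiled, B clean
2) do Suck; now in B — A soiled, B clean
3) do Suck; now in B — A soiled, B clean
4) do Right; now in B — A soiled, B clean
5) do Suck; now in B — A soiled, B clean
6) do Right; now in B — A soiled, B clean
7) do Left; now in A — A soiled, B clean

in A — A soiled, B clean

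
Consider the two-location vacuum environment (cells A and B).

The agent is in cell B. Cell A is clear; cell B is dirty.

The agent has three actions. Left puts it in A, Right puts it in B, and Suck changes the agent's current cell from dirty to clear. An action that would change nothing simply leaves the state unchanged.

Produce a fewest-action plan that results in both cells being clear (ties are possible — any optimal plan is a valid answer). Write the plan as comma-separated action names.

Suck

Suck (#1): (B; A:clear, B:clear)
min 1: B is dirty, one Suck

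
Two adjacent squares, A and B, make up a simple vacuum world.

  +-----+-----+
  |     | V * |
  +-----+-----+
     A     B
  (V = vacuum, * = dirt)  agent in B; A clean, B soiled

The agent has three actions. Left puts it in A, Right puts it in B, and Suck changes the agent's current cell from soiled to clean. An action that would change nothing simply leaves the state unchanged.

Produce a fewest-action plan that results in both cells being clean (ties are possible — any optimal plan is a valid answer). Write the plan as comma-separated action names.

Suck

step 1/1 (Suck): (B; A:clean, B:clean)
min 1: B is soiled, one Suck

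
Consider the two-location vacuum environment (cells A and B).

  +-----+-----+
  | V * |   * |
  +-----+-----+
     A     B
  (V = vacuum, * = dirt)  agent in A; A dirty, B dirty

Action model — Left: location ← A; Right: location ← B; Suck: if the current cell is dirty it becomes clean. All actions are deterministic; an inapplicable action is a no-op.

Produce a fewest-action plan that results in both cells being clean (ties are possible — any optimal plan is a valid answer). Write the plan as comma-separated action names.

step 1/3 (Suck): (A; A:clean, B:dirty)
step 2/3 (Right): (B; A:clean, B:dirty)
step 3/3 (Suck): (B; A:clean, B:clean)
min 3: Suck A + move + Suck B

Suck, Right, Suck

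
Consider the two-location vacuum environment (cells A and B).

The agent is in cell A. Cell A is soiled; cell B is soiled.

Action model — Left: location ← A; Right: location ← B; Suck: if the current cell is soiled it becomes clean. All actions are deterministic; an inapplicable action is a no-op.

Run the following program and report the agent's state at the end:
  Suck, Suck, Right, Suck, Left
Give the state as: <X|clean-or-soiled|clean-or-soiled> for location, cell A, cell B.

<A|clean|clean>

Suck (#1): <A|clean|soiled>
Suck (#2): <A|clean|soiled>
Right (#3): <B|clean|soiled>
Suck (#4): <B|clean|clean>
Left (#5): <A|clean|clean>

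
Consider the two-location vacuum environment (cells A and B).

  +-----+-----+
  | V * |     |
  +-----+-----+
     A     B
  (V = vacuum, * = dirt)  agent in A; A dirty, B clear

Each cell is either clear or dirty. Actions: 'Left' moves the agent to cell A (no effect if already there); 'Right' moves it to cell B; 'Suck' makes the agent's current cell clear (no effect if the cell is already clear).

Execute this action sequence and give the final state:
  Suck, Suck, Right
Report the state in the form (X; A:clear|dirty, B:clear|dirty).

(B; A:clear, B:clear)

1. Suck → (A; A:clear, B:clear)
2. Suck → (A; A:clear, B:clear)
3. Right → (B; A:clear, B:clear)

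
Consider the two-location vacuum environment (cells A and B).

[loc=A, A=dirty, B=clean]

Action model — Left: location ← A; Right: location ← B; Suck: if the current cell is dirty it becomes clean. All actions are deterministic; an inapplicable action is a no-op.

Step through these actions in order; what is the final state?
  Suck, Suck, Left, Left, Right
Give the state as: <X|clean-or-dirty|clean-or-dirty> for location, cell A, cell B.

<B|clean|clean>

1. Suck → <A|clean|clean>
2. Suck → <A|clean|clean>
3. Left → <A|clean|clean>
4. Left → <A|clean|clean>
5. Right → <B|clean|clean>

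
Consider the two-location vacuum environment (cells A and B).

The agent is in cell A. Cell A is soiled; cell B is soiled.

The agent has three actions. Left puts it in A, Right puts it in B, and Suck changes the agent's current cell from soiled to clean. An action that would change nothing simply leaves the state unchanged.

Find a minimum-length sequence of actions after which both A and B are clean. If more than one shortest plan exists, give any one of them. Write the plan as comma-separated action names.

Suck, Right, Suck

Suck (#1): (A; A:clean, B:soiled)
Right (#2): (B; A:clean, B:soiled)
Suck (#3): (B; A:clean, B:clean)
min 3: Suck A + move + Suck B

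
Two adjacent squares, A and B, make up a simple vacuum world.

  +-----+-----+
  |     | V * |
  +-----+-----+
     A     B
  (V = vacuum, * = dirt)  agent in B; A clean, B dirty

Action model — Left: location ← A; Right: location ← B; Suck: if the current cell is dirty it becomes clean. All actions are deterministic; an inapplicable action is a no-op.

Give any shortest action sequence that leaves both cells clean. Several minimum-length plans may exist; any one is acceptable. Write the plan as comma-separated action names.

Suck

1. Suck → loc=B A=clean B=clean
min 1: B is dirty, one Suck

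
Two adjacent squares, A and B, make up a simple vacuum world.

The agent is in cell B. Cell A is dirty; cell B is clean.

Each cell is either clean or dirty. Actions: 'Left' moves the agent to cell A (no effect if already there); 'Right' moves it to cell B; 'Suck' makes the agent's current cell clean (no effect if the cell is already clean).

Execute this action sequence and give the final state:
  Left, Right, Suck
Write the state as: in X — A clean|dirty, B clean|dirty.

[1] after Left: in A — A dirty, B clean
[2] after Right: in B — A dirty, B clean
[3] after Suck: in B — A dirty, B clean

in B — A dirty, B clean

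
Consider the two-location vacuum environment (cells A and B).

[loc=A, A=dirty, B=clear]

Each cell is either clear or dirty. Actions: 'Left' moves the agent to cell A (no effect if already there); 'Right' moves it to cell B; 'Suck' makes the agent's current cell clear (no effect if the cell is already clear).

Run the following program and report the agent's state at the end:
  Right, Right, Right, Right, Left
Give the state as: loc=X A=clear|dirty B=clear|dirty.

loc=A A=dirty B=clear

1. Right → loc=B A=dirty B=clear
2. Right → loc=B A=dirty B=clear
3. Right → loc=B A=dirty B=clear
4. Right → loc=B A=dirty B=clear
5. Left → loc=A A=dirty B=clear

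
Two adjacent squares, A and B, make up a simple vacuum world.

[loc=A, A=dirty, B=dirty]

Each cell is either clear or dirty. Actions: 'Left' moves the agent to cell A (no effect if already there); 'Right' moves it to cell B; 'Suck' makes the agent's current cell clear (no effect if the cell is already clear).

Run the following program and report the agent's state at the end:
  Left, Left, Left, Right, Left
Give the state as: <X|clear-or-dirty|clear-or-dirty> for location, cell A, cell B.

<A|dirty|dirty>

Left (#1): <A|dirty|dirty>
Left (#2): <A|dirty|dirty>
Left (#3): <A|dirty|dirty>
Right (#4): <B|dirty|dirty>
Left (#5): <A|dirty|dirty>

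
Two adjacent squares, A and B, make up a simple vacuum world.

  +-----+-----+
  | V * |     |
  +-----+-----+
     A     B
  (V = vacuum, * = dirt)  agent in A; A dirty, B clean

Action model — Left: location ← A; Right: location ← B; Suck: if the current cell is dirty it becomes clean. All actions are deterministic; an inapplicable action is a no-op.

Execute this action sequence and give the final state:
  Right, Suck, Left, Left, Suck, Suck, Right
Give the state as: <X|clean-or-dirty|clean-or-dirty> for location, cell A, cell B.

<B|clean|clean>

step 1/7 (Right): <B|dirty|clean>
step 2/7 (Suck): <B|dirty|clean>
step 3/7 (Left): <A|dirty|clean>
step 4/7 (Left): <A|dirty|clean>
step 5/7 (Suck): <A|clean|clean>
step 6/7 (Suck): <A|clean|clean>
step 7/7 (Right): <B|clean|clean>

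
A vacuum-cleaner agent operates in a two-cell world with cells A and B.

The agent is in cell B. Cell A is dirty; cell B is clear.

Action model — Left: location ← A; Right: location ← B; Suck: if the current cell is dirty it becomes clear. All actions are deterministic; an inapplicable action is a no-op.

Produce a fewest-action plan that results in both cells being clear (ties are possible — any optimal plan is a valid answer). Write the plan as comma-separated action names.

Left, Suck

1. Left → in A — A dirty, B clear
2. Suck → in A — A clear, B clear
min 2: go A then Suck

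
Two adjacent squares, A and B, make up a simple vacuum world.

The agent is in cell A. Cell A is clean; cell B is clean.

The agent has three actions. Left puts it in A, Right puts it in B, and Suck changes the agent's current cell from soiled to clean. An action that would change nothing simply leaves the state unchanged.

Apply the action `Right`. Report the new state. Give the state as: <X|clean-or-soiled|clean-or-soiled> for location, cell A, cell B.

<B|clean|clean>

start: <A|clean|clean>
t=1 Right ⇒ <B|clean|clean>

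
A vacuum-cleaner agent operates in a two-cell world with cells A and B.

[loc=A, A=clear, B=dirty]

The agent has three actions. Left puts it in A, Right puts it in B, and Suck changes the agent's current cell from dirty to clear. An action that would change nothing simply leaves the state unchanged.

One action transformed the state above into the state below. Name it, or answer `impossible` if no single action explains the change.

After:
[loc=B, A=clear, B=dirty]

try  Left: (A; A:clear, B:dirty)
try Right: (B; A:clear, B:dirty)  ← match
try  Suck: (A; A:clear, B:dirty)

Right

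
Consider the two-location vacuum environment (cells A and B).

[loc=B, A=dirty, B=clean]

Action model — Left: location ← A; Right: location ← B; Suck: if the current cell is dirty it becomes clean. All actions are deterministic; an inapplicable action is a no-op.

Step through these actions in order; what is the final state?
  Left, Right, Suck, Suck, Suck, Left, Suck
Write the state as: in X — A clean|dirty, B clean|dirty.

[1] after Left: in A — A dirty, B clean
[2] after Right: in B — A dirty, B clean
[3] after Suck: in B — A dirty, B clean
[4] after Suck: in B — A dirty, B clean
[5] after Suck: in B — A dirty, B clean
[6] after Left: in A — A dirty, B clean
[7] after Suck: in A — A clean, B clean

in A — A clean, B clean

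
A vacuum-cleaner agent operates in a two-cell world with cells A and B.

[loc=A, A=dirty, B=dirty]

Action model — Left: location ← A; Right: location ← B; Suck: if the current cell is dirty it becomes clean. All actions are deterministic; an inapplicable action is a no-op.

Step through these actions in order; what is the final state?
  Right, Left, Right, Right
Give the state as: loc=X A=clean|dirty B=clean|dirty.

loc=B A=dirty B=dirty

t=1 Right ⇒ loc=B A=dirty B=dirty
t=2 Left ⇒ loc=A A=dirty B=dirty
t=3 Right ⇒ loc=B A=dirty B=dirty
t=4 Right ⇒ loc=B A=dirty B=dirty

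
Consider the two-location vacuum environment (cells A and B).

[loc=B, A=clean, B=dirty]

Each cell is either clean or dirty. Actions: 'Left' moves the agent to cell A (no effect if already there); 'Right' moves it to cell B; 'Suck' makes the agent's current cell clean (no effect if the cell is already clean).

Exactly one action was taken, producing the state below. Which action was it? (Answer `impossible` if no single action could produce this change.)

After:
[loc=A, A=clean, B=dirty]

Left

try  Left: (A; A:clean, B:dirty)  ← match
try Right: (B; A:clean, B:dirty)
try  Suck: (B; A:clean, B:clean)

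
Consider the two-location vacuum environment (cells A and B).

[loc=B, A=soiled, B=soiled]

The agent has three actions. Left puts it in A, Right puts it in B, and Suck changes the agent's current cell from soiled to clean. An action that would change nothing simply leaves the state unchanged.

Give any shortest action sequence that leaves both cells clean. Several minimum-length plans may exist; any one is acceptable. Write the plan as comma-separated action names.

Suck, Left, Suck

t=1 Suck ⇒ loc=B A=soiled B=clean
t=2 Left ⇒ loc=A A=soiled B=clean
t=3 Suck ⇒ loc=A A=clean B=clean
min 3: Suck B + move + Suck A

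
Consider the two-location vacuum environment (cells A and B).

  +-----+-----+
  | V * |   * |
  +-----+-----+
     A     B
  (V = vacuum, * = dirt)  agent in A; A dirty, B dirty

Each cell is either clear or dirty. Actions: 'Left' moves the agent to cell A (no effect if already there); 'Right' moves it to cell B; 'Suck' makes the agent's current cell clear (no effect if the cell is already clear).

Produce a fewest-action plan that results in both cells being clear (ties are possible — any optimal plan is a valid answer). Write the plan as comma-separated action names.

Suck, Right, Suck

1) do Suck; now loc=A A=clear B=dirty
2) do Right; now loc=B A=clear B=dirty
3) do Suck; now loc=B A=clear B=clear
min 3: Suck A + move + Suck B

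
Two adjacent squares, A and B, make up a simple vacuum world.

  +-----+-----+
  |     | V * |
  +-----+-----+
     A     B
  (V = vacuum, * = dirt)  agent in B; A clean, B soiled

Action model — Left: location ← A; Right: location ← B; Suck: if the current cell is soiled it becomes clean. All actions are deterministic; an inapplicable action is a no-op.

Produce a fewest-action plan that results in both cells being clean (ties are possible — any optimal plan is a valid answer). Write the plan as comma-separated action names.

Suck (#1): in B — A clean, B clean
min 1: B is soiled, one Suck

Suck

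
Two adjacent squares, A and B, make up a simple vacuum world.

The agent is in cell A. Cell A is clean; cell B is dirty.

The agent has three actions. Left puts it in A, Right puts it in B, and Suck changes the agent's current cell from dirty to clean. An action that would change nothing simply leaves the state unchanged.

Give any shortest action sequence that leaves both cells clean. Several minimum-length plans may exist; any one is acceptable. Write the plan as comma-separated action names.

Right, Suck

[1] after Right: (B; A:clean, B:dirty)
[2] after Suck: (B; A:clean, B:clean)
min 2: go B then Suck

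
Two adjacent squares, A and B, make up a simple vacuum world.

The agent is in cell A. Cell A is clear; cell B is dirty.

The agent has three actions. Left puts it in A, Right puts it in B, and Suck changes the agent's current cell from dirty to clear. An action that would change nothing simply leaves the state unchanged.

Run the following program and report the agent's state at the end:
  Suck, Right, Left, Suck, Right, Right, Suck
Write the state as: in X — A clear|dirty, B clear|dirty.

in B — A clear, B clear

t=1 Suck ⇒ in A — A clear, B dirty
t=2 Right ⇒ in B — A clear, B dirty
t=3 Left ⇒ in A — A clear, B dirty
t=4 Suck ⇒ in A — A clear, B dirty
t=5 Right ⇒ in B — A clear, B dirty
t=6 Right ⇒ in B — A clear, B dirty
t=7 Suck ⇒ in B — A clear, B clear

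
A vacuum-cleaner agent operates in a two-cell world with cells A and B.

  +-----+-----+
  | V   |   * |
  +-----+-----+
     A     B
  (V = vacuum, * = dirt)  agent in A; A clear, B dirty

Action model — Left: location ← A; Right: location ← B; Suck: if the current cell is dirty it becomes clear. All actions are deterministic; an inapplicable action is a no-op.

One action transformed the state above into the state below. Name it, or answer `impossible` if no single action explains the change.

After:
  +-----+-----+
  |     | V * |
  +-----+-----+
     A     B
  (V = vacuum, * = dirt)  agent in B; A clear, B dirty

try  Left: in A — A clear, B dirty
try Right: in B — A clear, B dirty  ← match
try  Suck: in A — A clear, B dirty

Right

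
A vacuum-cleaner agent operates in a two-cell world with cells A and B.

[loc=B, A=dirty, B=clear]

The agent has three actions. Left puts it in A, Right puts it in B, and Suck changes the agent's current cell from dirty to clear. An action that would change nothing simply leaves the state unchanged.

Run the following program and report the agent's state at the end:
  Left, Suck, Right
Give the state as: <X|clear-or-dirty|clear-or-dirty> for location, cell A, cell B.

Left (#1): <A|dirty|clear>
Suck (#2): <A|clear|clear>
Right (#3): <B|clear|clear>

<B|clear|clear>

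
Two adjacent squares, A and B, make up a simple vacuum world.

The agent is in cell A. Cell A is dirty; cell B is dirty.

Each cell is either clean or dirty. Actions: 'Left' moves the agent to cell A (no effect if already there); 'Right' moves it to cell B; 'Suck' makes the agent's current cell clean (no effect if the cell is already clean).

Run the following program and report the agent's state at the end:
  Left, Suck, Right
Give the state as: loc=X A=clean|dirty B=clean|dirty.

loc=B A=clean B=dirty

t=1 Left ⇒ loc=A A=dirty B=dirty
t=2 Suck ⇒ loc=A A=clean B=dirty
t=3 Right ⇒ loc=B A=clean B=dirty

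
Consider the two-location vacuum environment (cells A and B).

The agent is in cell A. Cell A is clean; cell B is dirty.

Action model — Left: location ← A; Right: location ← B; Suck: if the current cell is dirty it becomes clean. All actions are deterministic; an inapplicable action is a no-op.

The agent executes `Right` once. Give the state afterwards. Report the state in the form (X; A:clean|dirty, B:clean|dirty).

start: (A; A:clean, B:dirty)
1. Right → (B; A:clean, B:dirty)

(B; A:clean, B:dirty)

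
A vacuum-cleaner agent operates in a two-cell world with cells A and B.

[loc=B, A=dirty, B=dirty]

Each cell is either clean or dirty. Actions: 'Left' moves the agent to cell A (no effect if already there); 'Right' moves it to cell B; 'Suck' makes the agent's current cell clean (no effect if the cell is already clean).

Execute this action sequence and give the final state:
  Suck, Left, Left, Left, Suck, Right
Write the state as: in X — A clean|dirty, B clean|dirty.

in B — A clean, B clean

t=1 Suck ⇒ in B — A dirty, B clean
t=2 Left ⇒ in A — A dirty, B clean
t=3 Left ⇒ in A — A dirty, B clean
t=4 Left ⇒ in A — A dirty, B clean
t=5 Suck ⇒ in A — A clean, B clean
t=6 Right ⇒ in B — A clean, B clean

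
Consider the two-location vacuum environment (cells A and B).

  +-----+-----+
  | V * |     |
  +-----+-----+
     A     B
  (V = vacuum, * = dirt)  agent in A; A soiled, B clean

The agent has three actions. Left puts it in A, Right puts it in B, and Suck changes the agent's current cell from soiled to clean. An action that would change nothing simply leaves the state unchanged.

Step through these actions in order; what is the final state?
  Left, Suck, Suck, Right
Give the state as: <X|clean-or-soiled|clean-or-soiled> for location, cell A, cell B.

t=1 Left ⇒ <A|soiled|clean>
t=2 Suck ⇒ <A|clean|clean>
t=3 Suck ⇒ <A|clean|clean>
t=4 Right ⇒ <B|clean|clean>

<B|clean|clean>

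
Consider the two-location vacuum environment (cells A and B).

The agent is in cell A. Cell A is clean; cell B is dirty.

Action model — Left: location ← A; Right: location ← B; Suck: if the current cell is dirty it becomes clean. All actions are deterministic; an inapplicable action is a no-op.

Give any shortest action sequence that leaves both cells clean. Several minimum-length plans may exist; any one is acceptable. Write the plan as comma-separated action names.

t=1 Right ⇒ loc=B A=clean B=dirty
t=2 Suck ⇒ loc=B A=clean B=clean
min 2: go B then Suck

Right, Suck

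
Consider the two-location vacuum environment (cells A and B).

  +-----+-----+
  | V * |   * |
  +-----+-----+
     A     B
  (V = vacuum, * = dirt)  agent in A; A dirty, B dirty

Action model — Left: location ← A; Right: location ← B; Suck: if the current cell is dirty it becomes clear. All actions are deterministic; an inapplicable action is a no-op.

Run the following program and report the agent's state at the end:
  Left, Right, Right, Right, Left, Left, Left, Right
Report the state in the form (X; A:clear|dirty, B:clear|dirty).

(B; A:dirty, B:dirty)

1) do Left; now (A; A:dirty, B:dirty)
2) do Right; now (B; A:dirty, B:dirty)
3) do Right; now (B; A:dirty, B:dirty)
4) do Right; now (B; A:dirty, B:dirty)
5) do Left; now (A; A:dirty, B:dirty)
6) do Left; now (A; A:dirty, B:dirty)
7) do Left; now (A; A:dirty, B:dirty)
8) do Right; now (B; A:dirty, B:dirty)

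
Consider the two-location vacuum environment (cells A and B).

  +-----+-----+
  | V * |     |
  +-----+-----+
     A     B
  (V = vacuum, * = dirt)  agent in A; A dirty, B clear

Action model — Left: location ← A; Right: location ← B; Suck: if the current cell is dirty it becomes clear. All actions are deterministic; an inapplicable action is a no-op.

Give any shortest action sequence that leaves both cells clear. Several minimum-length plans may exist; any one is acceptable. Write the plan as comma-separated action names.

[1] after Suck: (A; A:clear, B:clear)
min 1: A is dirty, one Suck

Suck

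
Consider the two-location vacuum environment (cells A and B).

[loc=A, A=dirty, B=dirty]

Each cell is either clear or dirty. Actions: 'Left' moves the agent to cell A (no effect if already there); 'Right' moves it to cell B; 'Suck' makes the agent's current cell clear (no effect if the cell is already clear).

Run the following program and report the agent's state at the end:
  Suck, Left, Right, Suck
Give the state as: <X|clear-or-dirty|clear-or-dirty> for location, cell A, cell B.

[1] after Suck: <A|clear|dirty>
[2] after Left: <A|clear|dirty>
[3] after Right: <B|clear|dirty>
[4] after Suck: <B|clear|clear>

<B|clear|clear>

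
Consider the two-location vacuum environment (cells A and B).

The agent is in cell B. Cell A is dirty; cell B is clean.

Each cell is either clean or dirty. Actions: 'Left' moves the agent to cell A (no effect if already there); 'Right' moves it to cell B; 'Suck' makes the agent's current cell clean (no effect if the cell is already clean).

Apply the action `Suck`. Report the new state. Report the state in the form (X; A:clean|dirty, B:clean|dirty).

start: (B; A:dirty, B:clean)
1. Suck → (B; A:dirty, B:clean)

(B; A:dirty, B:clean)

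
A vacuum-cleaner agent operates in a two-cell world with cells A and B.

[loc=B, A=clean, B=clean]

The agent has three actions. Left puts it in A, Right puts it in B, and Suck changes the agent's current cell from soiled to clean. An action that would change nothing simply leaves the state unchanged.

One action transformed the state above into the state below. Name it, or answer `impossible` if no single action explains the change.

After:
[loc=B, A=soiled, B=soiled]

impossible

try  Left: <A|clean|clean>
try Right: <B|clean|clean>
try  Suck: <B|clean|clean>
no single action produces the after-state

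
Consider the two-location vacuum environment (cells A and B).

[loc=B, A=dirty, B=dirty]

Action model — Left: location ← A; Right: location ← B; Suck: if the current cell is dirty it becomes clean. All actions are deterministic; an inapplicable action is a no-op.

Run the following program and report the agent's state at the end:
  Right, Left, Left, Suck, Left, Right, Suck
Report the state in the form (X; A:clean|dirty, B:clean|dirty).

Right (#1): (B; A:dirty, B:dirty)
Left (#2): (A; A:dirty, B:dirty)
Left (#3): (A; A:dirty, B:dirty)
Suck (#4): (A; A:clean, B:dirty)
Left (#5): (A; A:clean, B:dirty)
Right (#6): (B; A:clean, B:dirty)
Suck (#7): (B; A:clean, B:clean)

(B; A:clean, B:clean)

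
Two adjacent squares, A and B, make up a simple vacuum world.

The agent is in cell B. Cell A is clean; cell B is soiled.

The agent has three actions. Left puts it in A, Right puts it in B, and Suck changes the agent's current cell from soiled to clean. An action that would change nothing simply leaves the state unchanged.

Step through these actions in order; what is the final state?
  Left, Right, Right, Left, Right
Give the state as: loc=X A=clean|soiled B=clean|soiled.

loc=B A=clean B=soiled

1) do Left; now loc=A A=clean B=soiled
2) do Right; now loc=B A=clean B=soiled
3) do Right; now loc=B A=clean B=soiled
4) do Left; now loc=A A=clean B=soiled
5) do Right; now loc=B A=clean B=soiled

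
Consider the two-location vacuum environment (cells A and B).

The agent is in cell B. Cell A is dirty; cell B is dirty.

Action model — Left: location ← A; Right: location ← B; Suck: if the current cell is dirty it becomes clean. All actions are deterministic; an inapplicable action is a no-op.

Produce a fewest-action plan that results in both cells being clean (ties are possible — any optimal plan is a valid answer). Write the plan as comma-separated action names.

t=1 Suck ⇒ loc=B A=dirty B=clean
t=2 Left ⇒ loc=A A=dirty B=clean
t=3 Suck ⇒ loc=A A=clean B=clean
min 3: Suck B + move + Suck A

Suck, Left, Suck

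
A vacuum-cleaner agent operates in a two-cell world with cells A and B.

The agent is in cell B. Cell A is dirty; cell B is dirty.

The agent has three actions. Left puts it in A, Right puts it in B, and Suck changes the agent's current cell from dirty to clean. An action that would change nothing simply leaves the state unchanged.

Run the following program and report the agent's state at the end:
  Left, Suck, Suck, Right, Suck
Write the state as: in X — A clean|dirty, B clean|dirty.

in B — A clean, B clean

1) do Left; now in A — A dirty, B dirty
2) do Suck; now in A — A clean, B dirty
3) do Suck; now in A — A clean, B dirty
4) do Right; now in B — A clean, B dirty
5) do Suck; now in B — A clean, B clean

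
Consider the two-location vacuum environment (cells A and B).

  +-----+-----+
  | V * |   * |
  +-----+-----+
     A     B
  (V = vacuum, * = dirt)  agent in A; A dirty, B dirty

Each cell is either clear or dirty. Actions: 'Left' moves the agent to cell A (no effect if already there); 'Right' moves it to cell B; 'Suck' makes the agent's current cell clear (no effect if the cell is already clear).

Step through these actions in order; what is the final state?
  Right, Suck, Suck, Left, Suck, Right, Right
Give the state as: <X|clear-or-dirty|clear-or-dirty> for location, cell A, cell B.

<B|clear|clear>

1. Right → <B|dirty|dirty>
2. Suck → <B|dirty|clear>
3. Suck → <B|dirty|clear>
4. Left → <A|dirty|clear>
5. Suck → <A|clear|clear>
6. Right → <B|clear|clear>
7. Right → <B|clear|clear>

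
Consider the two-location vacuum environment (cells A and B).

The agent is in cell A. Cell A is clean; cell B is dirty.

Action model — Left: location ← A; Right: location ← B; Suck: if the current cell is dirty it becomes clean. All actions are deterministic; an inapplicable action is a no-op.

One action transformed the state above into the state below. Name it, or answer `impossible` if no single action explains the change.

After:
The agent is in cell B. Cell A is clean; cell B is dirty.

try  Left: <A|clean|dirty>
try Right: <B|clean|dirty>  ← match
try  Suck: <A|clean|dirty>

Right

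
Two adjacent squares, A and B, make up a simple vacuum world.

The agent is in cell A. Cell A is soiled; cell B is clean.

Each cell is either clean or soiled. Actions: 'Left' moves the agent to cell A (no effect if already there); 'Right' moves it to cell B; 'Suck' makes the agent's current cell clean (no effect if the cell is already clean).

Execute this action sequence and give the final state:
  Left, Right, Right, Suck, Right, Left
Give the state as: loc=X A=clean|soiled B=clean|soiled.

loc=A A=soiled B=clean

Left (#1): loc=A A=soiled B=clean
Right (#2): loc=B A=soiled B=clean
Right (#3): loc=B A=soiled B=clean
Suck (#4): loc=B A=soiled B=clean
Right (#5): loc=B A=soiled B=clean
Left (#6): loc=A A=soiled B=clean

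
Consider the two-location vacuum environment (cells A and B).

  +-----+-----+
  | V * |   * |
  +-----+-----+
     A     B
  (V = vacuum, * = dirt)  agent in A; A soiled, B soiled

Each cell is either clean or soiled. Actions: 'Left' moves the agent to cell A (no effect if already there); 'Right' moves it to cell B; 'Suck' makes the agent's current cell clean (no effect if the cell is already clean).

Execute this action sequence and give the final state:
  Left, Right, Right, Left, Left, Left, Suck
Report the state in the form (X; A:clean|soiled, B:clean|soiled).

[1] after Left: (A; A:soiled, B:soiled)
[2] after Right: (B; A:soiled, B:soiled)
[3] after Right: (B; A:soiled, B:soiled)
[4] after Left: (A; A:soiled, B:soiled)
[5] after Left: (A; A:soiled, B:soiled)
[6] after Left: (A; A:soiled, B:soiled)
[7] after Suck: (A; A:clean, B:soiled)

(A; A:clean, B:soiled)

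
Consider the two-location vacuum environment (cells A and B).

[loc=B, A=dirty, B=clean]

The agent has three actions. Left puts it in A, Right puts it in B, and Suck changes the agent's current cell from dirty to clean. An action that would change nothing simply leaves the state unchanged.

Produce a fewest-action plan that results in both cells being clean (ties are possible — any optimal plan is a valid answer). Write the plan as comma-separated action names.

Left, Suck

1. Left → in A — A dirty, B clean
2. Suck → in A — A clean, B clean
min 2: go A then Suck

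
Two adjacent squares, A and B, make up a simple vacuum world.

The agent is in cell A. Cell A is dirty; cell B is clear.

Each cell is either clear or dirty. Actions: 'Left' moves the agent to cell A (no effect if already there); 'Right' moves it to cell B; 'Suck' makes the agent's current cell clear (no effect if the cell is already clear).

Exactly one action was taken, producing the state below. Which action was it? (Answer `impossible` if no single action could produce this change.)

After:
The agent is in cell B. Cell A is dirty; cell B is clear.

Right

try  Left: <A|dirty|clear>
try Right: <B|dirty|clear>  ← match
try  Suck: <A|clear|clear>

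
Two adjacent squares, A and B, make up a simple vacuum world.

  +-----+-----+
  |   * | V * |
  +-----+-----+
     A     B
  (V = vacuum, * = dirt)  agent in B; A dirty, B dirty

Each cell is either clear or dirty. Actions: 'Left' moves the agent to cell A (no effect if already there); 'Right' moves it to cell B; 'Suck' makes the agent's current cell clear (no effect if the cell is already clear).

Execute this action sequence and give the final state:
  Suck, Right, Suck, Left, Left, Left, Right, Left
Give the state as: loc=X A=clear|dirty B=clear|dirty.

1) do Suck; now loc=B A=dirty B=clear
2) do Right; now loc=B A=dirty B=clear
3) do Suck; now loc=B A=dirty B=clear
4) do Left; now loc=A A=dirty B=clear
5) do Left; now loc=A A=dirty B=clear
6) do Left; now loc=A A=dirty B=clear
7) do Right; now loc=B A=dirty B=clear
8) do Left; now loc=A A=dirty B=clear

loc=A A=dirty B=clear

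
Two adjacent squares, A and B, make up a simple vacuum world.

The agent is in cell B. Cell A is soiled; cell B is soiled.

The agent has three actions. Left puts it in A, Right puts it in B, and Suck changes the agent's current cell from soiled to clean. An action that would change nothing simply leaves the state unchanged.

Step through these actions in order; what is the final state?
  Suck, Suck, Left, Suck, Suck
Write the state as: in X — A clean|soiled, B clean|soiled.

in A — A clean, B clean

[1] after Suck: in B — A soiled, B clean
[2] after Suck: in B — A soiled, B clean
[3] after Left: in A — A soiled, B clean
[4] after Suck: in A — A clean, B clean
[5] after Suck: in A — A clean, B clean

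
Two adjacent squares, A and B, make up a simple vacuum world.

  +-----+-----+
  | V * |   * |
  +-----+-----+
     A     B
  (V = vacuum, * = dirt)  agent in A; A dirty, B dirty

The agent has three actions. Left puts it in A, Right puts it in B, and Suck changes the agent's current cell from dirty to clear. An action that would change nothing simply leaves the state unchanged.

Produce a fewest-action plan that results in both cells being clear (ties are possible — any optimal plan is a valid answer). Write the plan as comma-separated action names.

t=1 Suck ⇒ in A — A clear, B dirty
t=2 Right ⇒ in B — A clear, B dirty
t=3 Suck ⇒ in B — A clear, B clear
min 3: Suck A + move + Suck B

Suck, Right, Suck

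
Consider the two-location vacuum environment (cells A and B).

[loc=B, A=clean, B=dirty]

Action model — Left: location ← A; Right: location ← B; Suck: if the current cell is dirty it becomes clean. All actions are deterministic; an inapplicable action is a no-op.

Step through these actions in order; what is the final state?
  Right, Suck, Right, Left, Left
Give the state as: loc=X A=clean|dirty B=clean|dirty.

1) do Right; now loc=B A=clean B=dirty
2) do Suck; now loc=B A=clean B=clean
3) do Right; now loc=B A=clean B=clean
4) do Left; now loc=A A=clean B=clean
5) do Left; now loc=A A=clean B=clean

loc=A A=clean B=clean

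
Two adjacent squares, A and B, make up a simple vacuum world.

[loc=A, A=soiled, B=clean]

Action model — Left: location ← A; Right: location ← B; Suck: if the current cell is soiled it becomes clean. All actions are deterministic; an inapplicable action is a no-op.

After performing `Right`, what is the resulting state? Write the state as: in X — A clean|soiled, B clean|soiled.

in B — A soiled, B clean

start: in A — A soiled, B clean
step 1/1 (Right): in B — A soiled, B clean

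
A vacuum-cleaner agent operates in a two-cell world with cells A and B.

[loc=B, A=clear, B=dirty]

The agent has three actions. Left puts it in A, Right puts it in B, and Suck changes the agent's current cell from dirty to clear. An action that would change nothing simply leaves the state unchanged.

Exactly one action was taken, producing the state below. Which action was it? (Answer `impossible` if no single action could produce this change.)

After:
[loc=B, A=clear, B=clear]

Suck

try  Left: loc=A A=clear B=dirty
try Right: loc=B A=clear B=dirty
try  Suck: loc=B A=clear B=clear  ← match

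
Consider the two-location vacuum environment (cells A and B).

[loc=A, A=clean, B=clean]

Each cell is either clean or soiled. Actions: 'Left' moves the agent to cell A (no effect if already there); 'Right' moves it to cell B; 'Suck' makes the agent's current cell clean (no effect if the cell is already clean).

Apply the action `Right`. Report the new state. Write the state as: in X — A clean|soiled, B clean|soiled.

in B — A clean, B clean

start: in A — A clean, B clean
1) do Right; now in B — A clean, B clean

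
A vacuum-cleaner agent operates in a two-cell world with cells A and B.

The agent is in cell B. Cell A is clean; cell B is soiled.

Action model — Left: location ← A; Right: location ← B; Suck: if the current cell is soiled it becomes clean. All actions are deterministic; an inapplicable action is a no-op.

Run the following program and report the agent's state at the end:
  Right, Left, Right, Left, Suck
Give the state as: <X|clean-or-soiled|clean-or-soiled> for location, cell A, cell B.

<A|clean|soiled>

step 1/5 (Right): <B|clean|soiled>
step 2/5 (Left): <A|clean|soiled>
step 3/5 (Right): <B|clean|soiled>
step 4/5 (Left): <A|clean|soiled>
step 5/5 (Suck): <A|clean|soiled>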